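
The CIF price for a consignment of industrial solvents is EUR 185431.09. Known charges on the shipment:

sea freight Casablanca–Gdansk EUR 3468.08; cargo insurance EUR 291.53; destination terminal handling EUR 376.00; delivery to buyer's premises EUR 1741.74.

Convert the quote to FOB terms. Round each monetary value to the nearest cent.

Not relevant to the conversion: delivery, destination terminal — on the buyer under both terms; not part of either seller's price.
From CIF to FOB, the seller no longer bears: freight, insurance.
FOB price = 185431.09 − 3468.08 − 291.53 = 181671.48

FOB price: EUR 181671.48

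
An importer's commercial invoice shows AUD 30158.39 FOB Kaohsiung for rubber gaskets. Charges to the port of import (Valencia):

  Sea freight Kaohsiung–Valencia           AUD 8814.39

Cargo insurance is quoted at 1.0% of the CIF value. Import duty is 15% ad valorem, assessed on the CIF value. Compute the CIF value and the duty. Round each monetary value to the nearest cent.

Let C be the CIF value. C = FOB price + freight + 1.0% × C
C − 1.0% × C = 30158.39 + 8814.39
0.99 × C = 38972.78
C = 38972.78 / 0.99 = 39366.44
Insurance premium = 1.0% × 39366.44 = 393.66
Import duty = 39366.44 × 15% = 5904.97

CIF value: AUD 39366.44; import duty: AUD 5904.97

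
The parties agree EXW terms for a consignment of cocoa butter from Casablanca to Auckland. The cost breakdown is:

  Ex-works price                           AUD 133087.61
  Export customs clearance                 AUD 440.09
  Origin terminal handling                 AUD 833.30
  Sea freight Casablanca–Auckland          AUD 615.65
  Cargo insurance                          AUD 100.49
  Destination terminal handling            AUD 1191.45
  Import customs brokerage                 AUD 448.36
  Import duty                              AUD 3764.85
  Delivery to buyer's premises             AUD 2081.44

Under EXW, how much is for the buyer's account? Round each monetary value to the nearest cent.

EXW: the seller makes goods available at their premises; the buyer bears all onward costs.
Seller's account: goods 133087.61 = 133087.61
Buyer's account: export clearance 440.09 + origin terminal 833.30 + freight 615.65 + insurance 100.49 + destination terminal 1191.45 + brokerage 448.36 + duty 3764.85 + delivery 2081.44 = 9475.63

Buyer's account: AUD 9475.63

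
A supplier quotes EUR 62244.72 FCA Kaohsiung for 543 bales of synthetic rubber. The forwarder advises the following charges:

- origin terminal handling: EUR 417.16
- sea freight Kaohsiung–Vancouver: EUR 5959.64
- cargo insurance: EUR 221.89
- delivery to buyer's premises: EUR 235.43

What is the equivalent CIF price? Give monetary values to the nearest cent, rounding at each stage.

Not relevant to the conversion: delivery — on the buyer under both terms; not part of either seller's price.
From FCA to CIF, the seller additionally bears: origin terminal, freight, insurance.
CIF price = 62244.72 + 417.16 + 5959.64 + 221.89 = 68843.41

CIF price: EUR 68843.41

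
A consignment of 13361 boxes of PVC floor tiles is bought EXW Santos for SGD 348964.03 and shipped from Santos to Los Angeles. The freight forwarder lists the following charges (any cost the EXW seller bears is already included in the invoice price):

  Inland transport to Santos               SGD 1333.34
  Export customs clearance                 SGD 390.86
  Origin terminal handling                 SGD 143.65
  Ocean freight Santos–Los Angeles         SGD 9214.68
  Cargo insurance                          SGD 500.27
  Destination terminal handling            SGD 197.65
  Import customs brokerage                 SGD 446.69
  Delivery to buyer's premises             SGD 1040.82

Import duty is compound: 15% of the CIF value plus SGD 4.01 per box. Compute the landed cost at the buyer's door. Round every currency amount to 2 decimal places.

Total landed cost: SGD 469891.62

EXW: the seller makes goods available at their premises; the buyer bears all onward costs.
CIF value = EXW price + inland to port + export clearance + origin terminal + freight + insurance = 348964.03 + 1333.34 + 390.86 + 143.65 + 9214.68 + 500.27 = 360546.83
Ad valorem component: 360546.83 × 15% = 54082.02
Specific component: 13361 × 4.01 = 53577.61
Import duty = 54082.02 + 53577.61 = 107659.63
Buyer bears: inland to port 1333.34 + export clearance 390.86 + origin terminal 143.65 + freight 9214.68 + insurance 500.27 + destination terminal 197.65 + brokerage 446.69 + delivery 1040.82 + duty 107659.63 = 120927.59
Landed cost = invoice 348964.03 + 120927.59 = 469891.62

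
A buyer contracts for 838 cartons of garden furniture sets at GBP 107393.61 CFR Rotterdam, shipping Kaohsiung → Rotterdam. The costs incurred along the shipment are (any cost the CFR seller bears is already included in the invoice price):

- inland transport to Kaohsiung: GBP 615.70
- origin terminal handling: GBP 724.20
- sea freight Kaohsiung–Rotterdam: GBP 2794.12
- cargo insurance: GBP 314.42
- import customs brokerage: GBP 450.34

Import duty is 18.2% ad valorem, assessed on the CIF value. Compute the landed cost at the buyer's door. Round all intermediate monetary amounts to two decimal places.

CFR: the seller pays costs through ocean freight to the destination port, but not insurance.
Already in the invoice (seller's account under CFR): inland to port, origin terminal, freight — exclude.
CIF value = CFR price + insurance = 107393.61 + 314.42 = 107708.03
Import duty = 107708.03 × 18.2% = 19602.86
Buyer bears: insurance 314.42 + brokerage 450.34 + duty 19602.86 = 20367.62
Landed cost = invoice 107393.61 + 20367.62 = 127761.23

Total landed cost: GBP 127761.23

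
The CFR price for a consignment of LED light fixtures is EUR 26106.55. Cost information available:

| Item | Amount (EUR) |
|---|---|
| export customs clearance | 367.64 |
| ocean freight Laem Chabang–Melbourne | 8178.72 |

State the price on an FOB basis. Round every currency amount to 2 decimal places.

FOB price: EUR 17927.83

Not relevant to the conversion: export clearance — on the seller under both CFR and FOB; already in the CFR price and stays in the FOB price.
From CFR to FOB, the seller no longer bears: freight.
FOB price = 26106.55 − 8178.72 = 17927.83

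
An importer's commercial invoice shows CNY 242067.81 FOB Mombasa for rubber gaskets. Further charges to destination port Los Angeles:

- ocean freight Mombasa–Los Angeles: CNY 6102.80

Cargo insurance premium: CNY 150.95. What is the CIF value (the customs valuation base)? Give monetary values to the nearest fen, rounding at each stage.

CIF = FOB price + freight + insurance
CIF = 242067.81 + 6102.80 + 150.95 = 248321.56

CIF value: CNY 248321.56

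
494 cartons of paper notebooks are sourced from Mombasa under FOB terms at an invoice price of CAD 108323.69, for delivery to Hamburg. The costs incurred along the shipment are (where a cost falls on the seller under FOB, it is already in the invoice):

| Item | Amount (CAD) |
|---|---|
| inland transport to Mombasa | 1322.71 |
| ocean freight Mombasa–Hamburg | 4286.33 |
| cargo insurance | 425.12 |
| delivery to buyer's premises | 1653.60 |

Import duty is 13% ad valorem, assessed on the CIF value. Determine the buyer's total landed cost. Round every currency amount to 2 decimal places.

Total landed cost: CAD 129383.31

FOB: the seller bears costs until goods are on board at the origin port; the buyer bears freight, insurance and all costs thereafter.
Already in the invoice (seller's account under FOB): inland to port — exclude.
CIF value = FOB price + freight + insurance = 108323.69 + 4286.33 + 425.12 = 113035.14
Import duty = 113035.14 × 13% = 14694.57
Buyer bears: freight 4286.33 + insurance 425.12 + delivery 1653.60 + duty 14694.57 = 21059.62
Landed cost = invoice 108323.69 + 21059.62 = 129383.31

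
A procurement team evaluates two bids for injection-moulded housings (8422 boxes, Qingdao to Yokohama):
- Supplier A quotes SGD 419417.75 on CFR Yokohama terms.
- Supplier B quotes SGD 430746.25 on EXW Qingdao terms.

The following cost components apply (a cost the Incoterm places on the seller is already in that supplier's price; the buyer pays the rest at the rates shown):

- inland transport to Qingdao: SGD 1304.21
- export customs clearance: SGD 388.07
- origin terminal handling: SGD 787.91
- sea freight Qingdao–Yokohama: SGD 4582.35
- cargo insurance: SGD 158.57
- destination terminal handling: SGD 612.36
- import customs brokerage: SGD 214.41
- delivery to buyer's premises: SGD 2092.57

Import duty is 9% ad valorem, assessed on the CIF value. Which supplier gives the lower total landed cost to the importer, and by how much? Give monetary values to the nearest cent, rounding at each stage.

Supplier A (CFR):
CIF value = CFR price + insurance = 419417.75 + 158.57 = 419576.32
Import duty = 419576.32 × 9% = 37761.87
Buyer bears (A): 158.57 + 612.36 + 214.41 + 2092.57 = 3077.91
Landed cost (A) = invoice 419417.75 + 3077.91 + duty 37761.87 = 460257.53
Supplier B (EXW):
CIF value = EXW price + inland to port + export clearance + origin terminal + freight + insurance = 430746.25 + 1304.21 + 388.07 + 787.91 + 4582.35 + 158.57 = 437967.36
Import duty = 437967.36 × 9% = 39417.06
Buyer bears (B): 1304.21 + 388.07 + 787.91 + 4582.35 + 158.57 + 612.36 + 214.41 + 2092.57 = 10140.45
Landed cost (B) = invoice 430746.25 + 10140.45 + duty 39417.06 = 480303.76
Difference = |460257.53 − 480303.76| = 20046.23

Supplier A is cheaper by SGD 20046.23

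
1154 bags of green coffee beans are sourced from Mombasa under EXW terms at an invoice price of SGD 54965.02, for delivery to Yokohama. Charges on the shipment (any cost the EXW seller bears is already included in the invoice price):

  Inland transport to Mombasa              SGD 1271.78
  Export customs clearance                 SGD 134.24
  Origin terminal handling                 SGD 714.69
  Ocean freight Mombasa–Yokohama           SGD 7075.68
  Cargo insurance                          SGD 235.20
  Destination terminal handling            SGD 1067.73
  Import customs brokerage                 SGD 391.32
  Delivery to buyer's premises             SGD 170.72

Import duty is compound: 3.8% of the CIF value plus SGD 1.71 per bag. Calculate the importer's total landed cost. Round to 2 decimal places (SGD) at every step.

Total landed cost: SGD 70446.79

EXW: the seller makes goods available at their premises; the buyer bears all onward costs.
CIF value = EXW price + inland to port + export clearance + origin terminal + freight + insurance = 54965.02 + 1271.78 + 134.24 + 714.69 + 7075.68 + 235.20 = 64396.61
Ad valorem component: 64396.61 × 3.8% = 2447.07
Specific component: 1154 × 1.71 = 1973.34
Import duty = 2447.07 + 1973.34 = 4420.41
Buyer bears: inland to port 1271.78 + export clearance 134.24 + origin terminal 714.69 + freight 7075.68 + insurance 235.20 + destination terminal 1067.73 + brokerage 391.32 + delivery 170.72 + duty 4420.41 = 15481.77
Landed cost = invoice 54965.02 + 15481.77 = 70446.79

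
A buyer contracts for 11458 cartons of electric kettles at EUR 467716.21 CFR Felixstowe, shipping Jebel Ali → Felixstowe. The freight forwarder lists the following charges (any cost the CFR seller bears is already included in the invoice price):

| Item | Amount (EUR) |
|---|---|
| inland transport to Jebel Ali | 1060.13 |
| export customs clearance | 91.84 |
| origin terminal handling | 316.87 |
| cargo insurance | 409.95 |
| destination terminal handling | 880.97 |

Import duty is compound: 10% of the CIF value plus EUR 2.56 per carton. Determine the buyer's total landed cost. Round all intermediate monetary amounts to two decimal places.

Total landed cost: EUR 545152.23

CFR: the seller pays costs through ocean freight to the destination port, but not insurance.
Already in the invoice (seller's account under CFR): inland to port, export clearance, origin terminal — exclude.
CIF value = CFR price + insurance = 467716.21 + 409.95 = 468126.16
Ad valorem component: 468126.16 × 10% = 46812.62
Specific component: 11458 × 2.56 = 29332.48
Import duty = 46812.62 + 29332.48 = 76145.10
Buyer bears: insurance 409.95 + destination terminal 880.97 + duty 76145.10 = 77436.02
Landed cost = invoice 467716.21 + 77436.02 = 545152.23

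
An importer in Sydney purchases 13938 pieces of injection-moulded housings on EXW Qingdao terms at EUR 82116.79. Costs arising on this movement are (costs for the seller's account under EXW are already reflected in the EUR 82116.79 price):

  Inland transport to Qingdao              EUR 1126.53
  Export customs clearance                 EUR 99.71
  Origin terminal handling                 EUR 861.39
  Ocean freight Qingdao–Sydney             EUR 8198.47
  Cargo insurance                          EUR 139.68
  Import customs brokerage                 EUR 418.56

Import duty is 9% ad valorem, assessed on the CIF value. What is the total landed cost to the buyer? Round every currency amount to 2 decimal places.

Total landed cost: EUR 101289.96

EXW: the seller makes goods available at their premises; the buyer bears all onward costs.
CIF value = EXW price + inland to port + export clearance + origin terminal + freight + insurance = 82116.79 + 1126.53 + 99.71 + 861.39 + 8198.47 + 139.68 = 92542.57
Import duty = 92542.57 × 9% = 8328.83
Buyer bears: inland to port 1126.53 + export clearance 99.71 + origin terminal 861.39 + freight 8198.47 + insurance 139.68 + brokerage 418.56 + duty 8328.83 = 19173.17
Landed cost = invoice 82116.79 + 19173.17 = 101289.96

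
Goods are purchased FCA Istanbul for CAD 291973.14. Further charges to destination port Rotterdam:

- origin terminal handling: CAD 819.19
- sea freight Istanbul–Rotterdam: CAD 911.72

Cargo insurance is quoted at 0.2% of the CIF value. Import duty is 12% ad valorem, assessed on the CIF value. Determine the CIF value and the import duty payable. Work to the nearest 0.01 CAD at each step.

Let C be the CIF value. C = FCA price + pre-shipment costs + freight + 0.2% × C
C − 0.2% × C = 291973.14 + 819.19 + 911.72
0.998 × C = 293704.05
C = 293704.05 / 0.998 = 294292.64
Insurance premium = 0.2% × 294292.64 = 588.59
Import duty = 294292.64 × 12% = 35315.12

CIF value: CAD 294292.64; import duty: CAD 35315.12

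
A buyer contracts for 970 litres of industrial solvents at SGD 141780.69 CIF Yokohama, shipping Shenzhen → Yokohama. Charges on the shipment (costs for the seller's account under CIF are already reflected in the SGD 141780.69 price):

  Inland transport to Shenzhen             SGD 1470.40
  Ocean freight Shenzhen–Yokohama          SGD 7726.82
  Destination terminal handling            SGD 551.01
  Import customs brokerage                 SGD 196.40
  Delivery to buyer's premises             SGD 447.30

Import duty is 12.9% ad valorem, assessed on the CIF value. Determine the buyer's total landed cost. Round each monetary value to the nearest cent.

Total landed cost: SGD 161265.11

CIF: the seller pays costs through ocean freight and marine insurance to the destination port.
Already in the invoice (seller's account under CIF): inland to port, freight — exclude.
The CIF price already equals the CIF value: 141780.69
Import duty = 141780.69 × 12.9% = 18289.71
Buyer bears: destination terminal 551.01 + brokerage 196.40 + delivery 447.30 + duty 18289.71 = 19484.42
Landed cost = invoice 141780.69 + 19484.42 = 161265.11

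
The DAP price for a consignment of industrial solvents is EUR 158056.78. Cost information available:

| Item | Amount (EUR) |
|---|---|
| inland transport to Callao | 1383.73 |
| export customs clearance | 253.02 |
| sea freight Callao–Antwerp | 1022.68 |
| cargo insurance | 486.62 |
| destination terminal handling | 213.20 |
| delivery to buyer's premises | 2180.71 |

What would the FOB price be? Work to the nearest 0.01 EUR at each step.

Not relevant to the conversion: inland to port, export clearance — on the seller under both DAP and FOB; already in the DAP price and stays in the FOB price.
From DAP to FOB, the seller no longer bears: freight, insurance, destination terminal, delivery.
FOB price = 158056.78 − 1022.68 − 486.62 − 213.20 − 2180.71 = 154153.57

FOB price: EUR 154153.57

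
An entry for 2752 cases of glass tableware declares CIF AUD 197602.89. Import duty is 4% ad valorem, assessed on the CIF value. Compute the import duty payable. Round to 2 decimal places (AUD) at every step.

Import duty = 197602.89 × 4% = 7904.12

Import duty: AUD 7904.12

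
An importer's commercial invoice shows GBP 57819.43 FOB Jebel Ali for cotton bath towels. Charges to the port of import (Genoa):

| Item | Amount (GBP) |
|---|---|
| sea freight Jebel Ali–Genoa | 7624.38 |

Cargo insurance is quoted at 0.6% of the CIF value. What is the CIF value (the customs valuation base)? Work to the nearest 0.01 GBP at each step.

Let C be the CIF value. C = FOB price + freight + 0.6% × C
C − 0.6% × C = 57819.43 + 7624.38
0.994 × C = 65443.81
C = 65443.81 / 0.994 = 65838.84
Insurance premium = 0.6% × 65838.84 = 395.03

CIF value: GBP 65838.84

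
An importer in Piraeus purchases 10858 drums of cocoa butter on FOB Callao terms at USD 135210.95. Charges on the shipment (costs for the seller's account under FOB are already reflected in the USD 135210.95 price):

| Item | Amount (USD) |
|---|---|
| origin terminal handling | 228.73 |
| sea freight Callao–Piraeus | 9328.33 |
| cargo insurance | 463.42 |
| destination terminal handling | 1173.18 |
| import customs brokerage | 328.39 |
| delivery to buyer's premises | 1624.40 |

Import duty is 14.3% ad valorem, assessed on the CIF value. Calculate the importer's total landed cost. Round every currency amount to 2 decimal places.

Total landed cost: USD 168864.06

FOB: the seller bears costs until goods are on board at the origin port; the buyer bears freight, insurance and all costs thereafter.
Already in the invoice (seller's account under FOB): origin terminal — exclude.
CIF value = FOB price + freight + insurance = 135210.95 + 9328.33 + 463.42 = 145002.70
Import duty = 145002.70 × 14.3% = 20735.39
Buyer bears: freight 9328.33 + insurance 463.42 + destination terminal 1173.18 + brokerage 328.39 + delivery 1624.40 + duty 20735.39 = 33653.11
Landed cost = invoice 135210.95 + 33653.11 = 168864.06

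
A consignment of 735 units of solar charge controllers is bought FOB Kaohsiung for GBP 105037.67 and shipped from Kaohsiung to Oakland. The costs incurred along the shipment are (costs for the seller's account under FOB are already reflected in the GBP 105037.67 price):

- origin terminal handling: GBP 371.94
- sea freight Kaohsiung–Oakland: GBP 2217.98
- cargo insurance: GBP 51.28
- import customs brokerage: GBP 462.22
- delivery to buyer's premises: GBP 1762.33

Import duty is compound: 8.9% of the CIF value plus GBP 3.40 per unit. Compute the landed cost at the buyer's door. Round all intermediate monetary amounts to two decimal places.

Total landed cost: GBP 121580.80

FOB: the seller bears costs until goods are on board at the origin port; the buyer bears freight, insurance and all costs thereafter.
Already in the invoice (seller's account under FOB): origin terminal — exclude.
CIF value = FOB price + freight + insurance = 105037.67 + 2217.98 + 51.28 = 107306.93
Ad valorem component: 107306.93 × 8.9% = 9550.32
Specific component: 735 × 3.40 = 2499.00
Import duty = 9550.32 + 2499.00 = 12049.32
Buyer bears: freight 2217.98 + insurance 51.28 + brokerage 462.22 + delivery 1762.33 + duty 12049.32 = 16543.13
Landed cost = invoice 105037.67 + 16543.13 = 121580.80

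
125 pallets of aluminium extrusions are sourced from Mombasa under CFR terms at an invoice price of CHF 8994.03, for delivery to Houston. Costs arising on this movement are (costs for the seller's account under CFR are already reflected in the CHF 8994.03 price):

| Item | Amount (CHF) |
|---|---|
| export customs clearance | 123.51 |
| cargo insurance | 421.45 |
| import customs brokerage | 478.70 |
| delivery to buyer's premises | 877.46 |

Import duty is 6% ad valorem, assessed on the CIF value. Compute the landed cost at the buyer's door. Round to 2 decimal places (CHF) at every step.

Total landed cost: CHF 11336.57

CFR: the seller pays costs through ocean freight to the destination port, but not insurance.
Already in the invoice (seller's account under CFR): export clearance — exclude.
CIF value = CFR price + insurance = 8994.03 + 421.45 = 9415.48
Import duty = 9415.48 × 6% = 564.93
Buyer bears: insurance 421.45 + brokerage 478.70 + delivery 877.46 + duty 564.93 = 2342.54
Landed cost = invoice 8994.03 + 2342.54 = 11336.57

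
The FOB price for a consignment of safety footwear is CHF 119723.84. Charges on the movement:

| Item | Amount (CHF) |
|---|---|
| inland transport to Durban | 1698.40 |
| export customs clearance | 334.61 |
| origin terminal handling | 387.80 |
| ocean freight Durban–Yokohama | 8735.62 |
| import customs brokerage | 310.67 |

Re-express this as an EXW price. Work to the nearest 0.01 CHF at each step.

Not relevant to the conversion: freight, brokerage — on the buyer under both terms; not part of either seller's price.
From FOB to EXW, the seller no longer bears: inland to port, export clearance, origin terminal.
EXW price = 119723.84 − 1698.40 − 334.61 − 387.80 = 117303.03

EXW price: CHF 117303.03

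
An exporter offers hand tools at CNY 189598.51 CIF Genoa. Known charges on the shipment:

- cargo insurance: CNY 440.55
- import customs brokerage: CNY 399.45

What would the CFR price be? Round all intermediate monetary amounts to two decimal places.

Not relevant to the conversion: brokerage — on the buyer under both terms; not part of either seller's price.
From CIF to CFR, the seller no longer bears: insurance.
CFR price = 189598.51 − 440.55 = 189157.96

CFR price: CNY 189157.96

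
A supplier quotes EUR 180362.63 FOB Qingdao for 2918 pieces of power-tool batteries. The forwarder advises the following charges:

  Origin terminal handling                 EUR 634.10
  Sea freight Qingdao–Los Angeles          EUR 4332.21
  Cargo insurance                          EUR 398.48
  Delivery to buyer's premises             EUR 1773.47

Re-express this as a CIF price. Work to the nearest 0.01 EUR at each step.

Not relevant to the conversion: origin terminal — on the seller under both FOB and CIF; already in the FOB price and stays in the CIF price. delivery — on the buyer under both terms; not part of either seller's price.
From FOB to CIF, the seller additionally bears: freight, insurance.
CIF price = 180362.63 + 4332.21 + 398.48 = 185093.32

CIF price: EUR 185093.32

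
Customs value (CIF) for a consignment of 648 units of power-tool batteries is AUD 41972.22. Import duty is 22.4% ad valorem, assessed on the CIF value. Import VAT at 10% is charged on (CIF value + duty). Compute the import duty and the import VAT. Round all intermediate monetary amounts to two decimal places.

Import duty = 41972.22 × 22.4% = 9401.78
VAT base = CIF + duty = 41972.22 + 9401.78 = 51374.00
Import VAT = 51374.00 × 10% = 5137.40

Import duty: AUD 9401.78; import VAT: AUD 5137.40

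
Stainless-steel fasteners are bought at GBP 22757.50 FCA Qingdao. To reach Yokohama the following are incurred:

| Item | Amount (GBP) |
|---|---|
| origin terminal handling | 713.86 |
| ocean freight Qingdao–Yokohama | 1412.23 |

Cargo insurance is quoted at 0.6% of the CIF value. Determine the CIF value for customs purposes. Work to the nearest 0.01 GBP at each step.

Let C be the CIF value. C = FCA price + pre-shipment costs + freight + 0.6% × C
C − 0.6% × C = 22757.50 + 713.86 + 1412.23
0.994 × C = 24883.59
C = 24883.59 / 0.994 = 25033.79
Insurance premium = 0.6% × 25033.79 = 150.20

CIF value: GBP 25033.79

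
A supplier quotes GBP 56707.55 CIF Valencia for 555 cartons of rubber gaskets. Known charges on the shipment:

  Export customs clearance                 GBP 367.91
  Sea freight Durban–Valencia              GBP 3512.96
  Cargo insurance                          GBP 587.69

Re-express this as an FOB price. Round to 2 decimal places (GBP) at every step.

FOB price: GBP 52606.90

Not relevant to the conversion: export clearance — on the seller under both CIF and FOB; already in the CIF price and stays in the FOB price.
From CIF to FOB, the seller no longer bears: freight, insurance.
FOB price = 56707.55 − 3512.96 − 587.69 = 52606.90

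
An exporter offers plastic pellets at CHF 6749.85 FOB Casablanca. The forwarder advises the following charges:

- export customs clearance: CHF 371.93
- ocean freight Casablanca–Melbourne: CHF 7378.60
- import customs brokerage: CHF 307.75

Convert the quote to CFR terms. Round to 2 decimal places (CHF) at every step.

CFR price: CHF 14128.45

Not relevant to the conversion: export clearance — on the seller under both FOB and CFR; already in the FOB price and stays in the CFR price. brokerage — on the buyer under both terms; not part of either seller's price.
From FOB to CFR, the seller additionally bears: freight.
CFR price = 6749.85 + 7378.60 = 14128.45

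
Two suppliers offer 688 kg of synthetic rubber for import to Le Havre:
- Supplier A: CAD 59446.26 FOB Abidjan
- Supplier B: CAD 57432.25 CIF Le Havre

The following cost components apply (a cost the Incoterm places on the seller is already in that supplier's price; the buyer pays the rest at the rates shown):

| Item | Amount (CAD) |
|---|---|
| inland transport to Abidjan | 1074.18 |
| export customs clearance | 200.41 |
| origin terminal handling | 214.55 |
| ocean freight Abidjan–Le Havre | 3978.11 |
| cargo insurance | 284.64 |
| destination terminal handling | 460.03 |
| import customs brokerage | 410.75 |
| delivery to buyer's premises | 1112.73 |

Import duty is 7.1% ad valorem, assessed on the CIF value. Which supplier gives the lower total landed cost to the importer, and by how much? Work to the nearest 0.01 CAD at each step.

Supplier A (FOB):
CIF value = FOB price + freight + insurance = 59446.26 + 3978.11 + 284.64 = 63709.01
Import duty = 63709.01 × 7.1% = 4523.34
Buyer bears (A): 3978.11 + 284.64 + 460.03 + 410.75 + 1112.73 = 6246.26
Landed cost (A) = invoice 59446.26 + 6246.26 + duty 4523.34 = 70215.86
Supplier B (CIF):
The CIF price already equals the CIF value: 57432.25
Import duty = 57432.25 × 7.1% = 4077.69
Buyer bears (B): 460.03 + 410.75 + 1112.73 = 1983.51
Landed cost (B) = invoice 57432.25 + 1983.51 + duty 4077.69 = 63493.45
Difference = |70215.86 − 63493.45| = 6722.41

Supplier B is cheaper by CAD 6722.41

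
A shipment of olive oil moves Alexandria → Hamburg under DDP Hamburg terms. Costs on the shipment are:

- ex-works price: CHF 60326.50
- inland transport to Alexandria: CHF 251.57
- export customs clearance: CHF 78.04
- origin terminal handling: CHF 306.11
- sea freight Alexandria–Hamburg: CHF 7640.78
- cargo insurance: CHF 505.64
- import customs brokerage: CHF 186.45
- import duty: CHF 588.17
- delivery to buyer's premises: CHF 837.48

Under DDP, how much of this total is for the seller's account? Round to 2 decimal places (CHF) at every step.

Seller's account: CHF 70720.74

DDP: the seller bears all costs including import duty.
Seller's account: goods 60326.50 + inland to port 251.57 + export clearance 78.04 + origin terminal 306.11 + freight 7640.78 + insurance 505.64 + brokerage 186.45 + duty 588.17 + delivery 837.48 = 70720.74
Buyer's account: 0.00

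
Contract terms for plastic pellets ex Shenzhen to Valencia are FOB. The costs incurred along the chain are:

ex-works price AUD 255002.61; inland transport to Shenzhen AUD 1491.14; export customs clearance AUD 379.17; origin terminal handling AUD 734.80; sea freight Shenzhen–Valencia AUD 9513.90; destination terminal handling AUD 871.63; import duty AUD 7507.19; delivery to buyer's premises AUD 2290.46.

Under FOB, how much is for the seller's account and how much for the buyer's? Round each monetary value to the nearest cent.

FOB: the seller bears costs until goods are on board at the origin port; the buyer bears freight, insurance and all costs thereafter.
Seller's account: goods 255002.61 + inland to port 1491.14 + export clearance 379.17 + origin terminal 734.80 = 257607.72
Buyer's account: freight 9513.90 + destination terminal 871.63 + duty 7507.19 + delivery 2290.46 = 20183.18

Seller: AUD 257607.72; buyer: AUD 20183.18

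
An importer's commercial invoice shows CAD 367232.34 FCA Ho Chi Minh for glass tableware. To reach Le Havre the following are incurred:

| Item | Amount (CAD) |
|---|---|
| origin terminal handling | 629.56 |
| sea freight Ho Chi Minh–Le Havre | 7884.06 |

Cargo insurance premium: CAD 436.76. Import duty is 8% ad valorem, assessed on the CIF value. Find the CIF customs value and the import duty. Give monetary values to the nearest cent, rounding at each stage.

CIF = FCA price + pre-shipment costs + freight + insurance
CIF = 367232.34 + 629.56 + 7884.06 + 436.76 = 376182.72
Import duty = 376182.72 × 8% = 30094.62

CIF value: CAD 376182.72; import duty: CAD 30094.62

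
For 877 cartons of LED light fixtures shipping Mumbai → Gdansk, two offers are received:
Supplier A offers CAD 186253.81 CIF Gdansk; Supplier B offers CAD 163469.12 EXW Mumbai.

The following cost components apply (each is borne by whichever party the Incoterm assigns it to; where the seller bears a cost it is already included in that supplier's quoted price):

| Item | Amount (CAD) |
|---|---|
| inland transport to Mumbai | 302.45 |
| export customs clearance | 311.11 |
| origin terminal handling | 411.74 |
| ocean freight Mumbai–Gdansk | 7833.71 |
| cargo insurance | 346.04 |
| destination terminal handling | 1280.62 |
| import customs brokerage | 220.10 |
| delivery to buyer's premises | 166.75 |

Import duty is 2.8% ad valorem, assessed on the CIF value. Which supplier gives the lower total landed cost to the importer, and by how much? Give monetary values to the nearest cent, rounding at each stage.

Supplier A (CIF):
The CIF price already equals the CIF value: 186253.81
Import duty = 186253.81 × 2.8% = 5215.11
Buyer bears (A): 1280.62 + 220.10 + 166.75 = 1667.47
Landed cost (A) = invoice 186253.81 + 1667.47 + duty 5215.11 = 193136.39
Supplier B (EXW):
CIF value = EXW price + inland to port + export clearance + origin terminal + freight + insurance = 163469.12 + 302.45 + 311.11 + 411.74 + 7833.71 + 346.04 = 172674.17
Import duty = 172674.17 × 2.8% = 4834.88
Buyer bears (B): 302.45 + 311.11 + 411.74 + 7833.71 + 346.04 + 1280.62 + 220.10 + 166.75 = 10872.52
Landed cost (B) = invoice 163469.12 + 10872.52 + duty 4834.88 = 179176.52
Difference = |193136.39 − 179176.52| = 13959.87

Supplier B is cheaper by CAD 13959.87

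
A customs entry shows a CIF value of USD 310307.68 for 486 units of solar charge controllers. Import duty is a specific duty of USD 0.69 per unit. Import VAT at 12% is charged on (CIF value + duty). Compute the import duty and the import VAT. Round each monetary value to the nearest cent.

Import duty: USD 335.34; import VAT: USD 37277.16

Import duty = 486 × 0.69 = 335.34
VAT base = CIF + duty = 310307.68 + 335.34 = 310643.02
Import VAT = 310643.02 × 12% = 37277.16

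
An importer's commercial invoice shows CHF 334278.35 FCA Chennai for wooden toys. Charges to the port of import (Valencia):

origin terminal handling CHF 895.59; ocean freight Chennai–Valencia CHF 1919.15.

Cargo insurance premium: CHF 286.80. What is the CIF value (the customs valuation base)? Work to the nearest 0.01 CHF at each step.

CIF = FCA price + pre-shipment costs + freight + insurance
CIF = 334278.35 + 895.59 + 1919.15 + 286.80 = 337379.89

CIF value: CHF 337379.89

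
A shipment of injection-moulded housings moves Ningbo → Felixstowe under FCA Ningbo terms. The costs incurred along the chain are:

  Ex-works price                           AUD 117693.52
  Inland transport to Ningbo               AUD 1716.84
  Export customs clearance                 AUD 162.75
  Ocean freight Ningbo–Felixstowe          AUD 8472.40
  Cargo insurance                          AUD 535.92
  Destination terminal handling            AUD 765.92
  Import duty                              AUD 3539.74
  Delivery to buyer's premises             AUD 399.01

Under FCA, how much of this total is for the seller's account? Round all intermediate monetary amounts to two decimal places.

FCA: the seller delivers export-cleared goods to the carrier; the buyer bears costs from that point.
Seller's account: goods 117693.52 + inland to port 1716.84 + export clearance 162.75 = 119573.11
Buyer's account: freight 8472.40 + insurance 535.92 + destination terminal 765.92 + duty 3539.74 + delivery 399.01 = 13712.99

Seller's account: AUD 119573.11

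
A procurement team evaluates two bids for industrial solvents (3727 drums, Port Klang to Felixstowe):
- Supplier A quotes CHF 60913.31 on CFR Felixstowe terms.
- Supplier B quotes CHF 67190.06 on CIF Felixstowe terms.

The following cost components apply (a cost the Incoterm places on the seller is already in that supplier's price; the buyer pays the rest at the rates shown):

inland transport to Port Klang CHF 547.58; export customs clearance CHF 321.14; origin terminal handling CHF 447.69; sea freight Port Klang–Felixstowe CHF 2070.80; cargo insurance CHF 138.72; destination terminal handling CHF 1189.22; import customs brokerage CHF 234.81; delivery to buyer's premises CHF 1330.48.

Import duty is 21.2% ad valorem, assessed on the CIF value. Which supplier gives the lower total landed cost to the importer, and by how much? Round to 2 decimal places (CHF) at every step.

Supplier A is cheaper by CHF 7439.29

Supplier A (CFR):
CIF value = CFR price + insurance = 60913.31 + 138.72 = 61052.03
Import duty = 61052.03 × 21.2% = 12943.03
Buyer bears (A): 138.72 + 1189.22 + 234.81 + 1330.48 = 2893.23
Landed cost (A) = invoice 60913.31 + 2893.23 + duty 12943.03 = 76749.57
Supplier B (CIF):
The CIF price already equals the CIF value: 67190.06
Import duty = 67190.06 × 21.2% = 14244.29
Buyer bears (B): 1189.22 + 234.81 + 1330.48 = 2754.51
Landed cost (B) = invoice 67190.06 + 2754.51 + duty 14244.29 = 84188.86
Difference = |76749.57 − 84188.86| = 7439.29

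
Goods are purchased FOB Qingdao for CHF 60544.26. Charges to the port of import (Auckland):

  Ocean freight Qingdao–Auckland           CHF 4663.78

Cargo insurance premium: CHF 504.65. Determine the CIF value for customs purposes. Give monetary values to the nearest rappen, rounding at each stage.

CIF = FOB price + freight + insurance
CIF = 60544.26 + 4663.78 + 504.65 = 65712.69

CIF value: CHF 65712.69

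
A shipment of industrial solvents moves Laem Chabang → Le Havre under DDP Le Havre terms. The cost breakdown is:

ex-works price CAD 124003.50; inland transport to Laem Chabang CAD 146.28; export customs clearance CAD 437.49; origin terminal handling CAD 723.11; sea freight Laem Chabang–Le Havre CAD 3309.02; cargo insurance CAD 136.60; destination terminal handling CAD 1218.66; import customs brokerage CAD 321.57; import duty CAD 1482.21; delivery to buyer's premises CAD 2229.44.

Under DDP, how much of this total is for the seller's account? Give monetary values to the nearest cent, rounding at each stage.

Seller's account: CAD 134007.88

DDP: the seller bears all costs including import duty.
Seller's account: goods 124003.50 + inland to port 146.28 + export clearance 437.49 + origin terminal 723.11 + freight 3309.02 + insurance 136.60 + destination terminal 1218.66 + brokerage 321.57 + duty 1482.21 + delivery 2229.44 = 134007.88
Buyer's account: 0.00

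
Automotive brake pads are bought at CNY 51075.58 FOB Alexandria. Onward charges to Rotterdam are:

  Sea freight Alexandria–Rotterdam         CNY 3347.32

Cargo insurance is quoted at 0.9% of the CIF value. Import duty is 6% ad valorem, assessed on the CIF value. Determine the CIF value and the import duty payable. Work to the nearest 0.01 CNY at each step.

CIF value: CNY 54917.15; import duty: CNY 3295.03

Let C be the CIF value. C = FOB price + freight + 0.9% × C
C − 0.9% × C = 51075.58 + 3347.32
0.991 × C = 54422.90
C = 54422.90 / 0.991 = 54917.15
Insurance premium = 0.9% × 54917.15 = 494.25
Import duty = 54917.15 × 6% = 3295.03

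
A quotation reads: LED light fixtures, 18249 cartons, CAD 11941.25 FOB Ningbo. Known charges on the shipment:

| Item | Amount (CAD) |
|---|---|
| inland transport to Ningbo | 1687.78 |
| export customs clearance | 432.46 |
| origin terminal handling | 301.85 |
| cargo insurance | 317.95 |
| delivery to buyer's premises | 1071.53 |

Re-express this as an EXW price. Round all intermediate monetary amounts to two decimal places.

Not relevant to the conversion: delivery, insurance — on the buyer under both terms; not part of either seller's price.
From FOB to EXW, the seller no longer bears: inland to port, export clearance, origin terminal.
EXW price = 11941.25 − 1687.78 − 432.46 − 301.85 = 9519.16

EXW price: CAD 9519.16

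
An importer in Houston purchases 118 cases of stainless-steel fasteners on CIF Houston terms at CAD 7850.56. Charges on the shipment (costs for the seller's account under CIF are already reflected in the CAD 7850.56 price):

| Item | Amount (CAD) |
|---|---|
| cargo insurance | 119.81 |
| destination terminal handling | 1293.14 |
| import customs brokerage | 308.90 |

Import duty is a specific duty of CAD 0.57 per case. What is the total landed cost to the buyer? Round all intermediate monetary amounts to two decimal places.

CIF: the seller pays costs through ocean freight and marine insurance to the destination port.
Already in the invoice (seller's account under CIF): insurance — exclude.
The CIF price already equals the CIF value: 7850.56
Import duty = 118 × 0.57 = 67.26
Buyer bears: destination terminal 1293.14 + brokerage 308.90 + duty 67.26 = 1669.30
Landed cost = invoice 7850.56 + 1669.30 = 9519.86

Total landed cost: CAD 9519.86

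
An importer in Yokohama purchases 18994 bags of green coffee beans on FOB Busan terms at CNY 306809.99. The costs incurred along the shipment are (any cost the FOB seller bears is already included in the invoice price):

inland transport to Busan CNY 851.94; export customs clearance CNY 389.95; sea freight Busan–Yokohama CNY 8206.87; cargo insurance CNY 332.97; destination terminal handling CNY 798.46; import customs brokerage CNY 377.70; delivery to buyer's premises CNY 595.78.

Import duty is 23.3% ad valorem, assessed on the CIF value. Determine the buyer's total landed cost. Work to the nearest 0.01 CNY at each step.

FOB: the seller bears costs until goods are on board at the origin port; the buyer bears freight, insurance and all costs thereafter.
Already in the invoice (seller's account under FOB): inland to port, export clearance — exclude.
CIF value = FOB price + freight + insurance = 306809.99 + 8206.87 + 332.97 = 315349.83
Import duty = 315349.83 × 23.3% = 73476.51
Buyer bears: freight 8206.87 + insurance 332.97 + destination terminal 798.46 + brokerage 377.70 + delivery 595.78 + duty 73476.51 = 83788.29
Landed cost = invoice 306809.99 + 83788.29 = 390598.28

Total landed cost: CNY 390598.28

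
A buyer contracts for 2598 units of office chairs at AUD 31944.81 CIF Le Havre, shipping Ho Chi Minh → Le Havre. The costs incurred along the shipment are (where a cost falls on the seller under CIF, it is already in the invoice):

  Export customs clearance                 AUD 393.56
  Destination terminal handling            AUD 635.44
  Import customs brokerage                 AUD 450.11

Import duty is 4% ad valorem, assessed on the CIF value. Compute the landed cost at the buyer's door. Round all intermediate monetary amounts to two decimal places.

Total landed cost: AUD 34308.15

CIF: the seller pays costs through ocean freight and marine insurance to the destination port.
Already in the invoice (seller's account under CIF): export clearance — exclude.
The CIF price already equals the CIF value: 31944.81
Import duty = 31944.81 × 4% = 1277.79
Buyer bears: destination terminal 635.44 + brokerage 450.11 + duty 1277.79 = 2363.34
Landed cost = invoice 31944.81 + 2363.34 = 34308.15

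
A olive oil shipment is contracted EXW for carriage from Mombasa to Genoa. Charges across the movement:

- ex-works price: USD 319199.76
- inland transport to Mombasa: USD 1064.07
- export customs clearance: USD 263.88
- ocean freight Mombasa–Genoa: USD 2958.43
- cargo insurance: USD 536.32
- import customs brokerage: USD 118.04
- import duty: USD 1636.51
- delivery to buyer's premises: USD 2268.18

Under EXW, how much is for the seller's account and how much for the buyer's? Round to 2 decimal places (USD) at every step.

Seller: USD 319199.76; buyer: USD 8845.43

EXW: the seller makes goods available at their premises; the buyer bears all onward costs.
Seller's account: goods 319199.76 = 319199.76
Buyer's account: inland to port 1064.07 + export clearance 263.88 + freight 2958.43 + insurance 536.32 + brokerage 118.04 + duty 1636.51 + delivery 2268.18 = 8845.43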